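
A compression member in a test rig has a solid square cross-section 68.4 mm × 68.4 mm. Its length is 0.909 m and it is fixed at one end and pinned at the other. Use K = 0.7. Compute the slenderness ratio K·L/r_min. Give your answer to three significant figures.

λ ≈ 32.2

For a square r = a/√12 = 68.4/√12 = 19.75 mm
L_e = K·L = 0.7 × 0.909 m = 0.6363 m = 636.30 mm
λ = L_e / r_min = 636.30 / 19.75 = 32.2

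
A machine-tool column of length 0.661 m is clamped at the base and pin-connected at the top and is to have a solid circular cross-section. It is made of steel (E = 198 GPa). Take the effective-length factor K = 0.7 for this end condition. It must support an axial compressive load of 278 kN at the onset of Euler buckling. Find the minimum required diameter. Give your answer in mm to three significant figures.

L_e = K·L = 0.7 × 0.661 = 0.4627 m
Required I = P_cr·L_e²/(π²E) = 2.780×10^5 × 0.4627² / (π² × 1.98×10^11) = 3.046×10^-8 m⁴
I_req = 3.046×10^4 mm⁴
Solid circle: I = πd⁴/64  ⇒  d = (64I/π)^(1/4) = (64×3.046×10^4/π)^(1/4) = 28.1 mm

d ≈ 28.1 mm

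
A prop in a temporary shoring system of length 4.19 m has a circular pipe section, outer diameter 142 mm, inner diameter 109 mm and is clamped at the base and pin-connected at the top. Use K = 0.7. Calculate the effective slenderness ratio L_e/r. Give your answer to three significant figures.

d_o = 142 mm, d_i = 109 mm
I = π(d_o⁴ − d_i⁴)/64 = π(142⁴ − 109.0⁴)/64 = 1.303×10^7 mm⁴
A = 6.505×10^3 mm²;  r_min = √(I/A) = √(1.303×10^7/6.505×10^3) = 44.75 mm
L_e = K·L = 0.7 × 4.19 m = 2.933 m = 2933.0 mm
λ = L_e / r_min = 2933.0 / 44.75 = 65.5

λ ≈ 65.5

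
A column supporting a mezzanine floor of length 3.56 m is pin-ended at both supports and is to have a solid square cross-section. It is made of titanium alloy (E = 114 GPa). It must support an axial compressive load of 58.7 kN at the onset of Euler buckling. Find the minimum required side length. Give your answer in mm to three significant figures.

L_e = K·L = 1 × 3.56 = 3.560 m
Required I = P_cr·L_e²/(π²E) = 5.870×10^4 × 3.560² / (π² × 1.14×10^11) = 6.612×10^-7 m⁴
I_req = 6.612×10^5 mm⁴
Solid square: I = a⁴/12  ⇒  a = (12I)^(1/4) = (12×6.612×10^5)^(1/4) = 53.1 mm

a ≈ 53.1 mm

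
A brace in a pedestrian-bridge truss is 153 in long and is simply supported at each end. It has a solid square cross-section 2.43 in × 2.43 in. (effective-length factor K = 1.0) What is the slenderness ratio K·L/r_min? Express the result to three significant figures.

For a square r = a/√12 = 2.43/√12 = 0.7015 in
L_e = K·L = 1 × 153 = 153.0 in
λ = L_e / r_min = 153.00 / 0.7015 = 218

λ ≈ 218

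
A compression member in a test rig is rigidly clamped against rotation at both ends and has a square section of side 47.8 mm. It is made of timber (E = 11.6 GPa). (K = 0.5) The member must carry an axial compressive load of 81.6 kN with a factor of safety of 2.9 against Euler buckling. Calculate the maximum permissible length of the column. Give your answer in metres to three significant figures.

L_max ≈ 0.918 m

I = a⁴/12 = 47.8⁴/12 = 4.350×10^5 mm⁴
I = 4.350×10^-7 m⁴
Required critical load P_cr = n·P = 2.9 × 81.6 = 236.6 kN = 2.366×10^5 N
From P_cr = π²EI/(K·L)²:  L = (1/K)·√(π²EI/P_cr) = (1/0.5)·√(π²×1.16×10^10×4.350×10^-7/2.366×10^5)
L = 0.918 m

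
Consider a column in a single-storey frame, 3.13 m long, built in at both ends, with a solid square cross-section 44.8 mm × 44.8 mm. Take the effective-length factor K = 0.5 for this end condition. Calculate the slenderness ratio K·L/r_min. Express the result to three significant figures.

λ ≈ 121

For a square r = a/√12 = 44.8/√12 = 12.93 mm
L_e = K·L = 0.5 × 3.13 m = 1.565 m = 1565.0 mm
λ = L_e / r_min = 1565.0 / 12.93 = 121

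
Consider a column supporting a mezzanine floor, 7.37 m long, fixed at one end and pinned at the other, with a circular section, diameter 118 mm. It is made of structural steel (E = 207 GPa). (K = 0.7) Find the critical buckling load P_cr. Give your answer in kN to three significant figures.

P_cr ≈ 731 kN

I = πd⁴/64 = π×118⁴/64 = 9.517×10^6 mm⁴
I = 9.517×10^6 mm⁴ = 9.517×10^-6 m⁴
Effective length L_e = K·L = 0.7 × 7.37 = 5.159 m
P_cr = π²EI / L_e² = π² × 207×10⁹ × 9.517×10^-6 / 5.159² = 7.305×10^5 N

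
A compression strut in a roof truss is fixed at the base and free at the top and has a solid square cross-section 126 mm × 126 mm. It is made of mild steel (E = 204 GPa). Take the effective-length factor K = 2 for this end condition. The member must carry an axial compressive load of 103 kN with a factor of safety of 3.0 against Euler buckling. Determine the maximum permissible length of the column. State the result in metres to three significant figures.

L_max ≈ 5.85 m

I = a⁴/12 = 126⁴/12 = 2.100×10^7 mm⁴
I = 2.100×10^-5 m⁴
Required critical load P_cr = n·P = 3.0 × 103 = 309.0 kN = 3.090×10^5 N
From P_cr = π²EI/(K·L)²:  L = (1/K)·√(π²EI/P_cr) = (1/2)·√(π²×2.04×10^11×2.100×10^-5/3.090×10^5)
L = 5.85 m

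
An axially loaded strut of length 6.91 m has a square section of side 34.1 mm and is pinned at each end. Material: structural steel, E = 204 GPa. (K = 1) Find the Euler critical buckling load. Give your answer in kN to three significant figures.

P_cr ≈ 4.75 kN

I = a⁴/12 = 34.1⁴/12 = 1.127×10^5 mm⁴
I = 1.127×10^5 mm⁴ = 1.127×10^-7 m⁴
Effective length L_e = K·L = 1 × 6.91 = 6.910 m
P_cr = π²EI / L_e² = π² × 204×10⁹ × 1.127×10^-7 / 6.910² = 4.751×10^3 N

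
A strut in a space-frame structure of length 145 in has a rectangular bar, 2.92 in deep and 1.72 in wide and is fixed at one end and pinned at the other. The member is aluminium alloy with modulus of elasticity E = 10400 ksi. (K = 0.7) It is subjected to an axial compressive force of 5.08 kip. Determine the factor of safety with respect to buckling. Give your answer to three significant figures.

Buckling occurs about the weak axis: I_min = h·b³/12 with b = 1.72 in (the shorter side).
I_min = 2.92×1.72³/12 = 1.238 in⁴
Effective length L_e = K·L = 0.7 × 145 = 101.5 in
P_cr = π²EI / L_e² = π² × 10400×10³ × 1.238 / 101.5² = 1.234×10^4 lb
Factor of safety n = P_cr / P = 12.336 / 5.08 = 2.43

n ≈ 2.43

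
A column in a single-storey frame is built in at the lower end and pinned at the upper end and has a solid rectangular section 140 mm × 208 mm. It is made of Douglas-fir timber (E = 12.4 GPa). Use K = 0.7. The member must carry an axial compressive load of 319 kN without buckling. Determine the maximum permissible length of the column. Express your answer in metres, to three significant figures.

Buckling occurs about the weak axis: I_min = h·b³/12 with b = 140 mm (the shorter side).
I_min = 208×140³/12 = 4.756×10^7 mm⁴
I = 4.756×10^-5 m⁴
At the buckling limit P_cr = P = 3.190×10^5 N
From P_cr = π²EI/(K·L)²:  L = (1/K)·√(π²EI/P_cr) = (1/0.7)·√(π²×1.24×10^10×4.756×10^-5/3.190×10^5)
L = 6.10 m

L_max ≈ 6.10 m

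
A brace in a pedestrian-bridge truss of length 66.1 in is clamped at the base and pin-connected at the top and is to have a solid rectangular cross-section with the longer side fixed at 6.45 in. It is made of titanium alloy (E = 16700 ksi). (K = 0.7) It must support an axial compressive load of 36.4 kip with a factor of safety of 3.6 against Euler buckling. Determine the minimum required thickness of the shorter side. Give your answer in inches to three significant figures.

b ≈ 1.47 in

Required P_cr = n·P = 3.6 × 36.4 = 131.0 kip
L_e = K·L = 0.7 × 66.1 = 46.27 in
Required I = P_cr·L_e²/(π²E) = 1.310×10^5 × 46.27² / (π² × 1.67×10^7) = 1.702 in⁴
Rectangle, weak axis: I_min = h·b³/12 with h = 6.45 in fixed  ⇒  b = (12I/h)^(1/3) = 1.47 in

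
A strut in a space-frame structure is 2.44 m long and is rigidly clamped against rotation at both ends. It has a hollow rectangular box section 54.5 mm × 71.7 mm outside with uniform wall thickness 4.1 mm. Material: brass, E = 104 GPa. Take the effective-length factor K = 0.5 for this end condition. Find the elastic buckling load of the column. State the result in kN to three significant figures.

P_cr ≈ 305 kN

Inner dimensions: h_i = 71.7 − 2×4.1 = 63.50 mm, b_i = 54.5 − 2×4.1 = 46.30 mm
Weak-axis I_min = (h_o·b_o³ − h_i·b_i³)/12 with b_o = 54.5, b_i = 46.30 mm (shorter outer/inner sides).
I_min = (71.7×54.5³ − 63.50×46.30³)/12 = 4.420×10^5 mm⁴
I = 4.420×10^5 mm⁴ = 4.420×10^-7 m⁴
Effective length L_e = K·L = 0.5 × 2.44 = 1.220 m
P_cr = π²EI / L_e² = π² × 104×10⁹ × 4.420×10^-7 / 1.220² = 3.048×10^5 N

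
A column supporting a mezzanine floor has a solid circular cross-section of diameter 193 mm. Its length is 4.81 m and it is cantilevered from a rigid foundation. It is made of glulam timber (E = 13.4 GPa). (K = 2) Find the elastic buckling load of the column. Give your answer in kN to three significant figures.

I = πd⁴/64 = π×193⁴/64 = 6.811×10^7 mm⁴
I = 6.811×10^7 mm⁴ = 6.811×10^-5 m⁴
Effective length L_e = K·L = 2 × 4.81 = 9.620 m
P_cr = π²EI / L_e² = π² × 13.4×10⁹ × 6.811×10^-5 / 9.620² = 9.733×10^4 N

P_cr ≈ 97.3 kN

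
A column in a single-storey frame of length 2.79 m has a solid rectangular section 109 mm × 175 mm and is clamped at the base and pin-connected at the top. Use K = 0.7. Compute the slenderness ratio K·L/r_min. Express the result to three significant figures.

For a rectangle r_min = b/√12 = 109/√12 = 31.47 mm
L_e = K·L = 0.7 × 2.79 m = 1.953 m = 1953.0 mm
λ = L_e / r_min = 1953.0 / 31.47 = 62.1

λ ≈ 62.1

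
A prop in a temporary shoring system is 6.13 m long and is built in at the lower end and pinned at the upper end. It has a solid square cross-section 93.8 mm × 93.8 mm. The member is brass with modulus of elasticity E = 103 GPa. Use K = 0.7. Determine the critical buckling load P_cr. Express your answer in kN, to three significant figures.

P_cr ≈ 356 kN

I = a⁴/12 = 93.8⁴/12 = 6.451×10^6 mm⁴
I = 6.451×10^6 mm⁴ = 6.451×10^-6 m⁴
Effective length L_e = K·L = 0.7 × 6.13 = 4.291 m
P_cr = π²EI / L_e² = π² × 103×10⁹ × 6.451×10^-6 / 4.291² = 3.562×10^5 N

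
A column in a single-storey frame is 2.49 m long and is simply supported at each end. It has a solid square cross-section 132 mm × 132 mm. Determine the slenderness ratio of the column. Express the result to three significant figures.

For a square r = a/√12 = 132/√12 = 38.11 mm
L_e = K·L = 1 × 2.49 m = 2.490 m = 2490.0 mm
λ = L_e / r_min = 2490.0 / 38.11 = 65.3

λ ≈ 65.3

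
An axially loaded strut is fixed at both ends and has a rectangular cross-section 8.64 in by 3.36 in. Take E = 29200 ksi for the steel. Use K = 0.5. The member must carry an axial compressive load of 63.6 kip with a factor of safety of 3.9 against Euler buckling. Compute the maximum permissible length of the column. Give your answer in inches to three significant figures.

Buckling occurs about the weak axis: I_min = h·b³/12 with b = 3.36 in (the shorter side).
I_min = 8.64×3.36³/12 = 27.31 in⁴
Required critical load P_cr = n·P = 3.9 × 63.6 = 248.0 kip = 2.480×10^5 lb
From P_cr = π²EI/(K·L)²:  L = (1/K)·√(π²EI/P_cr) = (1/0.5)·√(π²×2.92×10^7×27.31/2.480×10^5)
L = 356 in

L_max ≈ 356 in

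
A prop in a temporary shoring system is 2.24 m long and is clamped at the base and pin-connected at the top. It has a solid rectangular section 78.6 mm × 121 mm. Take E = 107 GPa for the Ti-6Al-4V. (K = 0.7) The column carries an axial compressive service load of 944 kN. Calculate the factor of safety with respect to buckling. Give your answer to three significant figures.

n ≈ 2.23

Buckling occurs about the weak axis: I_min = h·b³/12 with b = 78.6 mm (the shorter side).
I_min = 121×78.6³/12 = 4.896×10^6 mm⁴
I = 4.896×10^6 mm⁴ = 4.896×10^-6 m⁴
Effective length L_e = K·L = 0.7 × 2.24 = 1.568 m
P_cr = π²EI / L_e² = π² × 107×10⁹ × 4.896×10^-6 / 1.568² = 2.103×10^6 N
Factor of safety n = P_cr / P = 2103.1 / 944 = 2.23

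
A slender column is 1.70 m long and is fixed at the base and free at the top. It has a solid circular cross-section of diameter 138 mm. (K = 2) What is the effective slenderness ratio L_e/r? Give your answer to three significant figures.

λ ≈ 98.6

For a solid circle r = d/4 = 138/4 = 34.50 mm
L_e = K·L = 2 × 1.70 m = 3.400 m = 3400.0 mm
λ = L_e / r_min = 3400.0 / 34.50 = 98.6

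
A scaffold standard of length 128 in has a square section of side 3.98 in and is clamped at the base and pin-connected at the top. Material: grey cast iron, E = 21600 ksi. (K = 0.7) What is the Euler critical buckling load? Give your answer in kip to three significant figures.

I = a⁴/12 = 3.98⁴/12 = 20.91 in⁴
Effective length L_e = K·L = 0.7 × 128 = 89.60 in
P_cr = π²EI / L_e² = π² × 21600×10³ × 20.91 / 89.60² = 5.552×10^5 lb

P_cr ≈ 555 kip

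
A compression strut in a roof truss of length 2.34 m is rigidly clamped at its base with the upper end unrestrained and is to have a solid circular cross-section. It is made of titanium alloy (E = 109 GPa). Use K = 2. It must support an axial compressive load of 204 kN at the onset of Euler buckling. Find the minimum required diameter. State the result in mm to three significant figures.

L_e = K·L = 2 × 2.34 = 4.680 m
Required I = P_cr·L_e²/(π²E) = 2.040×10^5 × 4.680² / (π² × 1.09×10^11) = 4.153×10^-6 m⁴
I_req = 4.153×10^6 mm⁴
Solid circle: I = πd⁴/64  ⇒  d = (64I/π)^(1/4) = (64×4.153×10^6/π)^(1/4) = 95.9 mm

d ≈ 95.9 mm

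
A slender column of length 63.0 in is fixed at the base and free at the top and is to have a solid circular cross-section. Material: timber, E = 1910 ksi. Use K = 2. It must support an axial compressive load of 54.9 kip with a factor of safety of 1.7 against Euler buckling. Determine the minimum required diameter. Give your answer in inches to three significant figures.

Required P_cr = n·P = 1.7 × 54.9 = 93.33 kip
L_e = K·L = 2 × 63.0 = 126.0 in
Required I = P_cr·L_e²/(π²E) = 9.333×10^4 × 126.0² / (π² × 1.91×10^6) = 78.60 in⁴
Solid circle: I = πd⁴/64  ⇒  d = (64I/π)^(1/4) = (64×78.60/π)^(1/4) = 6.33 in

d ≈ 6.33 in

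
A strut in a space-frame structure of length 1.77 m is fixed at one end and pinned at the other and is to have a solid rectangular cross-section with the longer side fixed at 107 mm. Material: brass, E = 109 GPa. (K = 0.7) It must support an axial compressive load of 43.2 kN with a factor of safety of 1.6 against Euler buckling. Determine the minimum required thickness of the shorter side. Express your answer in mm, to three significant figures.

b ≈ 22.3 mm

Required P_cr = n·P = 1.6 × 43.2 = 69.12 kN
L_e = K·L = 0.7 × 1.77 = 1.239 m
Required I = P_cr·L_e²/(π²E) = 6.912×10^4 × 1.239² / (π² × 1.09×10^11) = 9.863×10^-8 m⁴
I_req = 9.863×10^4 mm⁴
Rectangle, weak axis: I_min = h·b³/12 with h = 107 mm fixed  ⇒  b = (12I/h)^(1/3) = 22.3 mm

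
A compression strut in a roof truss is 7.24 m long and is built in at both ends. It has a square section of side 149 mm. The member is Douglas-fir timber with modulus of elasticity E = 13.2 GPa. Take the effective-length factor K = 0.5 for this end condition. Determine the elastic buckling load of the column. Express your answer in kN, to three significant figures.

I = a⁴/12 = 149⁴/12 = 4.107×10^7 mm⁴
I = 4.107×10^7 mm⁴ = 4.107×10^-5 m⁴
Effective length L_e = K·L = 0.5 × 7.24 = 3.620 m
P_cr = π²EI / L_e² = π² × 13.2×10⁹ × 4.107×10^-5 / 3.620² = 4.083×10^5 N

P_cr ≈ 408 kN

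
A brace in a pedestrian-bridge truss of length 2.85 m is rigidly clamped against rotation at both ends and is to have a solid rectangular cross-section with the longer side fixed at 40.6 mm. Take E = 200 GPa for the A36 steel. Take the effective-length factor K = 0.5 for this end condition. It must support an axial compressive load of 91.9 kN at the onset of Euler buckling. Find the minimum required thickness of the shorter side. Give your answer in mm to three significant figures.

L_e = K·L = 0.5 × 2.85 = 1.425 m
Required I = P_cr·L_e²/(π²E) = 9.190×10^4 × 1.425² / (π² × 2.00×10^11) = 9.454×10^-8 m⁴
I_req = 9.454×10^4 mm⁴
Rectangle, weak axis: I_min = h·b³/12 with h = 40.6 mm fixed  ⇒  b = (12I/h)^(1/3) = 30.3 mm

b ≈ 30.3 mm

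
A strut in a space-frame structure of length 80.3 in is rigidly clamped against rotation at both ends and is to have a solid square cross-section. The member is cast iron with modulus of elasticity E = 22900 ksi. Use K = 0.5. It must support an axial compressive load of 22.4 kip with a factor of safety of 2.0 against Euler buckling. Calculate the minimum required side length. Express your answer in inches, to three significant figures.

Required P_cr = n·P = 2.0 × 22.4 = 44.80 kip
L_e = K·L = 0.5 × 80.3 = 40.15 in
Required I = P_cr·L_e²/(π²E) = 4.480×10^4 × 40.15² / (π² × 2.29×10^7) = 0.3195 in⁴
Solid square: I = a⁴/12  ⇒  a = (12I)^(1/4) = (12×0.3195)^(1/4) = 1.40 in

a ≈ 1.40 in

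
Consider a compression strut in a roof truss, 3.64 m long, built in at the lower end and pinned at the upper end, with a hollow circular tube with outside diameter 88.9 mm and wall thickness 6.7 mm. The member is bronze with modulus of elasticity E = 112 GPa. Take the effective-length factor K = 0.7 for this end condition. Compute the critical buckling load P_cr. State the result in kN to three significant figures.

Inner diameter d_i = 88.9 − 2×6.7 = 75.50 mm
I = π(d_o⁴ − d_i⁴)/64 = π(88.9⁴ − 75.50⁴)/64 = 1.471×10^6 mm⁴
I = 1.471×10^6 mm⁴ = 1.471×10^-6 m⁴
Effective length L_e = K·L = 0.7 × 3.64 = 2.548 m
P_cr = π²EI / L_e² = π² × 112×10⁹ × 1.471×10^-6 / 2.548² = 2.505×10^5 N

P_cr ≈ 250 kN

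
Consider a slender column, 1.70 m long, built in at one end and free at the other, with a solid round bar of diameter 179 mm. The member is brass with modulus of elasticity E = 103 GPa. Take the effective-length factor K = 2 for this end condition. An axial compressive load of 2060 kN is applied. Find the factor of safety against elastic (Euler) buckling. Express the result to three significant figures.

I = πd⁴/64 = π×179⁴/64 = 5.039×10^7 mm⁴
I = 5.039×10^7 mm⁴ = 5.039×10^-5 m⁴
Effective length L_e = K·L = 2 × 1.70 = 3.400 m
P_cr = π²EI / L_e² = π² × 103×10⁹ × 5.039×10^-5 / 3.400² = 4.432×10^6 N
Factor of safety n = P_cr / P = 4431.6 / 2060 = 2.15

n ≈ 2.15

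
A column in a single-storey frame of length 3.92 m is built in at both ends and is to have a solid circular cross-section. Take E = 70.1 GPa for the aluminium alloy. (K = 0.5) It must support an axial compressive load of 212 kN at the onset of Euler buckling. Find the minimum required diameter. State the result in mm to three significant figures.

L_e = K·L = 0.5 × 3.92 = 1.960 m
Required I = P_cr·L_e²/(π²E) = 2.120×10^5 × 1.960² / (π² × 7.01×10^10) = 1.177×10^-6 m⁴
I_req = 1.177×10^6 mm⁴
Solid circle: I = πd⁴/64  ⇒  d = (64I/π)^(1/4) = (64×1.177×10^6/π)^(1/4) = 70.0 mm

d ≈ 70.0 mm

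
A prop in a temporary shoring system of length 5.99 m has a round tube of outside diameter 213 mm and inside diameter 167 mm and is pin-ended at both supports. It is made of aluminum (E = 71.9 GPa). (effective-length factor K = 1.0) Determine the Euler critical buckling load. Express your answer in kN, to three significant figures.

P_cr ≈ 1240 kN

d_o = 213 mm, d_i = 167 mm
I = π(d_o⁴ − d_i⁴)/64 = π(213⁴ − 167.0⁴)/64 = 6.286×10^7 mm⁴
I = 6.286×10^7 mm⁴ = 6.286×10^-5 m⁴
Effective length L_e = K·L = 1 × 5.99 = 5.990 m
P_cr = π²EI / L_e² = π² × 71.9×10⁹ × 6.286×10^-5 / 5.990² = 1.243×10^6 N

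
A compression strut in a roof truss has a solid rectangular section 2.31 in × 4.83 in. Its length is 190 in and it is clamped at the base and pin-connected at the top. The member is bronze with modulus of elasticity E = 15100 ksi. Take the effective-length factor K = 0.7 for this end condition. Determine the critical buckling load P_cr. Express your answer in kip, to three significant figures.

P_cr ≈ 41.8 kip

Buckling occurs about the weak axis: I_min = h·b³/12 with b = 2.31 in (the shorter side).
I_min = 4.83×2.31³/12 = 4.961 in⁴
Effective length L_e = K·L = 0.7 × 190 = 133.0 in
P_cr = π²EI / L_e² = π² × 15100×10³ × 4.961 / 133.0² = 4.180×10^4 lb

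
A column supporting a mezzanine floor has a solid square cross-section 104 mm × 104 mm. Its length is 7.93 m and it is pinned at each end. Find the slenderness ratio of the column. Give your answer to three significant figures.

For a square r = a/√12 = 104/√12 = 30.02 mm
L_e = K·L = 1 × 7.93 m = 7.930 m = 7930.0 mm
λ = L_e / r_min = 7930.0 / 30.02 = 264

λ ≈ 264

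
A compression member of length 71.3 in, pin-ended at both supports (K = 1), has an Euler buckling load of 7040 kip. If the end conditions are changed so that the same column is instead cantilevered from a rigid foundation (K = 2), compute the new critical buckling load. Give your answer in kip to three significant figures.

P_cr ≈ 1760 kip

P_cr ∝ 1/K², so P_cr,new = P_cr,old × (K_old/K_new)² = 7040 × (1/2)²
= 7040 × 0.2500 = 1760 kip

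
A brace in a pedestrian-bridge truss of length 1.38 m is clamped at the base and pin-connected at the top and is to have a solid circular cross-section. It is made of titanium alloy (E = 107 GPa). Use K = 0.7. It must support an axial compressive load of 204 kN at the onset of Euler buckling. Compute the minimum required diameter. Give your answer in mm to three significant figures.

d ≈ 43.8 mm

L_e = K·L = 0.7 × 1.38 = 0.9660 m
Required I = P_cr·L_e²/(π²E) = 2.040×10^5 × 0.9660² / (π² × 1.07×10^11) = 1.803×10^-7 m⁴
I_req = 1.803×10^5 mm⁴
Solid circle: I = πd⁴/64  ⇒  d = (64I/π)^(1/4) = (64×1.803×10^5/π)^(1/4) = 43.8 mm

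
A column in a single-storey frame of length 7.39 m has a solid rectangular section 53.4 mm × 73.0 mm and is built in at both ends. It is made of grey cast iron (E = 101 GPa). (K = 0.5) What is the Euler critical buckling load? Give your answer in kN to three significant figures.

Buckling occurs about the weak axis: I_min = h·b³/12 with b = 53.4 mm (the shorter side).
I_min = 73.0×53.4³/12 = 9.263×10^5 mm⁴
I = 9.263×10^5 mm⁴ = 9.263×10^-7 m⁴
Effective length L_e = K·L = 0.5 × 7.39 = 3.695 m
P_cr = π²EI / L_e² = π² × 101×10⁹ × 9.263×10^-7 / 3.695² = 6.763×10^4 N

P_cr ≈ 67.6 kN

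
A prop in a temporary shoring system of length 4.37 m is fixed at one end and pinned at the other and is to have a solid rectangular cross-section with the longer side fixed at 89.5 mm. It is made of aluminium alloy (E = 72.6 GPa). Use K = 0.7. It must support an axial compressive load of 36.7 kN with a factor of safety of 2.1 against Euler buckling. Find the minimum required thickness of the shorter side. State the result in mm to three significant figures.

b ≈ 51.3 mm

Required P_cr = n·P = 2.1 × 36.7 = 77.07 kN
L_e = K·L = 0.7 × 4.37 = 3.059 m
Required I = P_cr·L_e²/(π²E) = 7.707×10^4 × 3.059² / (π² × 7.26×10^10) = 1.006×10^-6 m⁴
I_req = 1.006×10^6 mm⁴
Rectangle, weak axis: I_min = h·b³/12 with h = 89.5 mm fixed  ⇒  b = (12I/h)^(1/3) = 51.3 mm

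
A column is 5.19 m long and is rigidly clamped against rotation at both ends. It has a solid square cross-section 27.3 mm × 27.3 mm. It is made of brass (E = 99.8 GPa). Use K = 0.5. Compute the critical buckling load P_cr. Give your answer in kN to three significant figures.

I = a⁴/12 = 27.3⁴/12 = 4.629×10^4 mm⁴
I = 4.629×10^4 mm⁴ = 4.629×10^-8 m⁴
Effective length L_e = K·L = 0.5 × 5.19 = 2.595 m
P_cr = π²EI / L_e² = π² × 99.8×10⁹ × 4.629×10^-8 / 2.595² = 6.771×10^3 N

P_cr ≈ 6.77 kN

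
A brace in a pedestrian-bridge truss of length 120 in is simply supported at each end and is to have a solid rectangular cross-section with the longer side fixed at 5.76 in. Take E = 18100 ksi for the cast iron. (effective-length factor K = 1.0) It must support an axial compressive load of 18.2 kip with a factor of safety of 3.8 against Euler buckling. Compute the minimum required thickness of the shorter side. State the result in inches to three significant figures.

Required P_cr = n·P = 3.8 × 18.2 = 69.16 kip
L_e = K·L = 1 × 120 = 120.0 in
Required I = P_cr·L_e²/(π²E) = 6.916×10^4 × 120.0² / (π² × 1.81×10^7) = 5.575 in⁴
Rectangle, weak axis: I_min = h·b³/12 with h = 5.76 in fixed  ⇒  b = (12I/h)^(1/3) = 2.26 in

b ≈ 2.26 in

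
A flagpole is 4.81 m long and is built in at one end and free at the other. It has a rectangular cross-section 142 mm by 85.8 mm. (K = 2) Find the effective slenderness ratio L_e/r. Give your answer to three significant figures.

λ ≈ 388

For a rectangle r_min = b/√12 = 85.8/√12 = 24.77 mm
L_e = K·L = 2 × 4.81 m = 9.620 m = 9620.0 mm
λ = L_e / r_min = 9620.0 / 24.77 = 388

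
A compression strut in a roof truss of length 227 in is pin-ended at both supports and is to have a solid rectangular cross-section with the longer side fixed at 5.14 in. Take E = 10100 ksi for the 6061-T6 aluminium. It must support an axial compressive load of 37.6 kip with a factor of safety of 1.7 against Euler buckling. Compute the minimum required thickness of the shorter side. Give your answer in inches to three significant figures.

b ≈ 4.26 in

Required P_cr = n·P = 1.7 × 37.6 = 63.92 kip
L_e = K·L = 1 × 227 = 227.0 in
Required I = P_cr·L_e²/(π²E) = 6.392×10^4 × 227.0² / (π² × 1.01×10^7) = 33.04 in⁴
Rectangle, weak axis: I_min = h·b³/12 with h = 5.14 in fixed  ⇒  b = (12I/h)^(1/3) = 4.26 in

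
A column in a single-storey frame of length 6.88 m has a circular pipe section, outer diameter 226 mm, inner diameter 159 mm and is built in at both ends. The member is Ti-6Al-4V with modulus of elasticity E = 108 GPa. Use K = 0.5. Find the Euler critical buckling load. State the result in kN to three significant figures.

P_cr ≈ 8710 kN

d_o = 226 mm, d_i = 159 mm
I = π(d_o⁴ − d_i⁴)/64 = π(226⁴ − 159.0⁴)/64 = 9.668×10^7 mm⁴
I = 9.668×10^7 mm⁴ = 9.668×10^-5 m⁴
Effective length L_e = K·L = 0.5 × 6.88 = 3.440 m
P_cr = π²EI / L_e² = π² × 108×10⁹ × 9.668×10^-5 / 3.440² = 8.709×10^6 N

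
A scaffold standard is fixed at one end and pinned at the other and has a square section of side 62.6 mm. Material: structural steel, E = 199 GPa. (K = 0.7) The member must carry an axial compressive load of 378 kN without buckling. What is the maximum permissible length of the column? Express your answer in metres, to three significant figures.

I = a⁴/12 = 62.6⁴/12 = 1.280×10^6 mm⁴
I = 1.280×10^-6 m⁴
At the buckling limit P_cr = P = 3.780×10^5 N
From P_cr = π²EI/(K·L)²:  L = (1/K)·√(π²EI/P_cr) = (1/0.7)·√(π²×1.99×10^11×1.280×10^-6/3.780×10^5)
L = 3.68 m

L_max ≈ 3.68 m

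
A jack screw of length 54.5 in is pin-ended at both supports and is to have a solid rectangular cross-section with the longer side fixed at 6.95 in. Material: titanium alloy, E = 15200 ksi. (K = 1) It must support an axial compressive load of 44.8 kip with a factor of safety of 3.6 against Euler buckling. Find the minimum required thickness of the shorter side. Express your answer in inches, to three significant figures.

b ≈ 1.77 in

Required P_cr = n·P = 3.6 × 44.8 = 161.3 kip
L_e = K·L = 1 × 54.5 = 54.50 in
Required I = P_cr·L_e²/(π²E) = 1.613×10^5 × 54.50² / (π² × 1.52×10^7) = 3.193 in⁴
Rectangle, weak axis: I_min = h·b³/12 with h = 6.95 in fixed  ⇒  b = (12I/h)^(1/3) = 1.77 in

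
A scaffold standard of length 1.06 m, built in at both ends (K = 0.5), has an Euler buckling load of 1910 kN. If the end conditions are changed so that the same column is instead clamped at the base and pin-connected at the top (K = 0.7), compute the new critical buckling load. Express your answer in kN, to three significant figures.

P_cr ≈ 974 kN

P_cr ∝ 1/K², so P_cr,new = P_cr,old × (K_old/K_new)² = 1910 × (0.5/0.7)²
= 1910 × 0.5102 = 974 kN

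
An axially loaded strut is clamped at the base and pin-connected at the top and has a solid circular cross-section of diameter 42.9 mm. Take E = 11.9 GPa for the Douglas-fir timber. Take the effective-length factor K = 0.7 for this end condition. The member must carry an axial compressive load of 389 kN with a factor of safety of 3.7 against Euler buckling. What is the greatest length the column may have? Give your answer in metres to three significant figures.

L_max ≈ 0.166 m

I = πd⁴/64 = π×42.9⁴/64 = 1.663×10^5 mm⁴
I = 1.663×10^-7 m⁴
Required critical load P_cr = n·P = 3.7 × 389 = 1439 kN = 1.439×10^6 N
From P_cr = π²EI/(K·L)²:  L = (1/K)·√(π²EI/P_cr) = (1/0.7)·√(π²×1.19×10^10×1.663×10^-7/1.439×10^6)
L = 0.166 m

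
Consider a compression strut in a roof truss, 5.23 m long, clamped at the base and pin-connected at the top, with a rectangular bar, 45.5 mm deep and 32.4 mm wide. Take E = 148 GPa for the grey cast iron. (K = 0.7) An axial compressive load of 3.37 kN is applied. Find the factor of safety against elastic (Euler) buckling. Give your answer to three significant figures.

Buckling occurs about the weak axis: I_min = h·b³/12 with b = 32.4 mm (the shorter side).
I_min = 45.5×32.4³/12 = 1.290×10^5 mm⁴
I = 1.290×10^5 mm⁴ = 1.290×10^-7 m⁴
Effective length L_e = K·L = 0.7 × 5.23 = 3.661 m
P_cr = π²EI / L_e² = π² × 148×10⁹ × 1.290×10^-7 / 3.661² = 1.405×10^4 N
Factor of safety n = P_cr / P = 14.055 / 3.37 = 4.17

n ≈ 4.17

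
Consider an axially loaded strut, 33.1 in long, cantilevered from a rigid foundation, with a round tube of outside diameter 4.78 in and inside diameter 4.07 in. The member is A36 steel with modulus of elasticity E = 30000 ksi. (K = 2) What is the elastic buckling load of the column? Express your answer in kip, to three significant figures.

P_cr ≈ 821 kip

d_o = 4.78 in, d_i = 4.07 in
I = π(d_o⁴ − d_i⁴)/64 = π(4.78⁴ − 4.070⁴)/64 = 12.16 in⁴
Effective length L_e = K·L = 2 × 33.1 = 66.20 in
P_cr = π²EI / L_e² = π² × 30000×10³ × 12.16 / 66.20² = 8.213×10^5 lb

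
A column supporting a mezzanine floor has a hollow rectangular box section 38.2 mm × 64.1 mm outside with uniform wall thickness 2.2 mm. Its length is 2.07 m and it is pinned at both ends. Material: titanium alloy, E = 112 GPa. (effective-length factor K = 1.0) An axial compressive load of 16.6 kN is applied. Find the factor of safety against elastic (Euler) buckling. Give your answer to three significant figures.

Inner dimensions: h_i = 64.1 − 2×2.2 = 59.70 mm, b_i = 38.2 − 2×2.2 = 33.80 mm
Weak-axis I_min = (h_o·b_o³ − h_i·b_i³)/12 with b_o = 38.2, b_i = 33.80 mm (shorter outer/inner sides).
I_min = (64.1×38.2³ − 59.70×33.80³)/12 = 1.057×10^5 mm⁴
I = 1.057×10^5 mm⁴ = 1.057×10^-7 m⁴
Effective length L_e = K·L = 1 × 2.07 = 2.070 m
P_cr = π²EI / L_e² = π² × 112×10⁹ × 1.057×10^-7 / 2.070² = 2.726×10^4 N
Factor of safety n = P_cr / P = 27.256 / 16.6 = 1.64

n ≈ 1.64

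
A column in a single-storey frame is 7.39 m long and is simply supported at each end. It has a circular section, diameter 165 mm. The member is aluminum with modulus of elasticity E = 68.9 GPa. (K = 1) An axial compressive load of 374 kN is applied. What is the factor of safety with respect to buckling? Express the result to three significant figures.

n ≈ 1.21

I = πd⁴/64 = π×165⁴/64 = 3.638×10^7 mm⁴
I = 3.638×10^7 mm⁴ = 3.638×10^-5 m⁴
Effective length L_e = K·L = 1 × 7.39 = 7.390 m
P_cr = π²EI / L_e² = π² × 68.9×10⁹ × 3.638×10^-5 / 7.390² = 4.530×10^5 N
Factor of safety n = P_cr / P = 453.04 / 374 = 1.21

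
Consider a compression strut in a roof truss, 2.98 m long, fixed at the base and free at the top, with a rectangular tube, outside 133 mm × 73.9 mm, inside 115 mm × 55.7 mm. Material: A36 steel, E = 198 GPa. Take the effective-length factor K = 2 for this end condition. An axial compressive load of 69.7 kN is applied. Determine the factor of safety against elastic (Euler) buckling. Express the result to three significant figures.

Weak-axis I_min = (h_o·b_o³ − h_i·b_i³)/12 with b_o = 73.9, b_i = 55.70 mm (shorter outer/inner sides).
I_min = (133×73.9³ − 115.0×55.70³)/12 = 2.817×10^6 mm⁴
I = 2.817×10^6 mm⁴ = 2.817×10^-6 m⁴
Effective length L_e = K·L = 2 × 2.98 = 5.960 m
P_cr = π²EI / L_e² = π² × 198×10⁹ × 2.817×10^-6 / 5.960² = 1.550×10^5 N
Factor of safety n = P_cr / P = 154.97 / 69.7 = 2.22

n ≈ 2.22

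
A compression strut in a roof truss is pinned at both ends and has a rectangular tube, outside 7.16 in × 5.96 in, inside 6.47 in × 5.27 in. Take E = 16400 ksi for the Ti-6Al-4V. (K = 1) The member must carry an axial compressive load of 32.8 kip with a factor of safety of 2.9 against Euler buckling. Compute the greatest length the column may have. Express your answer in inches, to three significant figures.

Weak-axis I_min = (h_o·b_o³ − h_i·b_i³)/12 with b_o = 5.96, b_i = 5.270 in (shorter outer/inner sides).
I_min = (7.16×5.96³ − 6.470×5.270³)/12 = 47.41 in⁴
Required critical load P_cr = n·P = 2.9 × 32.8 = 95.12 kip = 9.512×10^4 lb
From P_cr = π²EI/(K·L)²:  L = (1/K)·√(π²EI/P_cr) = (1/1)·√(π²×1.64×10^7×47.41/9.512×10^4)
L = 284 in

L_max ≈ 284 in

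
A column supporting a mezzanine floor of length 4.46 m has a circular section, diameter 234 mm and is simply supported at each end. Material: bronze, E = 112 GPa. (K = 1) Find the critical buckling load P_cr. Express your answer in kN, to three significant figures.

I = πd⁴/64 = π×234⁴/64 = 1.472×10^8 mm⁴
I = 1.472×10^8 mm⁴ = 1.472×10^-4 m⁴
Effective length L_e = K·L = 1 × 4.46 = 4.460 m
P_cr = π²EI / L_e² = π² × 112×10⁹ × 1.472×10^-4 / 4.460² = 8.179×10^6 N

P_cr ≈ 8180 kN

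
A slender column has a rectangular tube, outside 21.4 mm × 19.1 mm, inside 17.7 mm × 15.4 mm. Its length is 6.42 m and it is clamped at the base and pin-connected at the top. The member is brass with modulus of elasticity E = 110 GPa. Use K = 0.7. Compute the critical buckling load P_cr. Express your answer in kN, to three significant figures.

Weak-axis I_min = (h_o·b_o³ − h_i·b_i³)/12 with b_o = 19.1, b_i = 15.40 mm (shorter outer/inner sides).
I_min = (21.4×19.1³ − 17.70×15.40³)/12 = 7.039×10^3 mm⁴
I = 7.039×10^3 mm⁴ = 7.039×10^-9 m⁴
Effective length L_e = K·L = 0.7 × 6.42 = 4.494 m
P_cr = π²EI / L_e² = π² × 110×10⁹ × 7.039×10^-9 / 4.494² = 378.4 N

P_cr ≈ 0.378 kN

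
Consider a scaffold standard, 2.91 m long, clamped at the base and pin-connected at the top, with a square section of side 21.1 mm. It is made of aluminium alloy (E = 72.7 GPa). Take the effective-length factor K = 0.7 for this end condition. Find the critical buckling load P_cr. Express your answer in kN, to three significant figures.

P_cr ≈ 2.86 kN

I = a⁴/12 = 21.1⁴/12 = 1.652×10^4 mm⁴
I = 1.652×10^4 mm⁴ = 1.652×10^-8 m⁴
Effective length L_e = K·L = 0.7 × 2.91 = 2.037 m
P_cr = π²EI / L_e² = π² × 72.7×10⁹ × 1.652×10^-8 / 2.037² = 2.856×10^3 N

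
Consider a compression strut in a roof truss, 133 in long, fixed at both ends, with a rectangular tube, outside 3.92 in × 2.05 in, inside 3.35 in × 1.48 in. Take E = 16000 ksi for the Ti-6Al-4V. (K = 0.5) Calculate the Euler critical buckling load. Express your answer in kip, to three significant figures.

P_cr ≈ 68.2 kip

Weak-axis I_min = (h_o·b_o³ − h_i·b_i³)/12 with b_o = 2.05, b_i = 1.480 in (shorter outer/inner sides).
I_min = (3.92×2.05³ − 3.350×1.480³)/12 = 1.909 in⁴
Effective length L_e = K·L = 0.5 × 133 = 66.50 in
P_cr = π²EI / L_e² = π² × 16000×10³ × 1.909 / 66.50² = 6.818×10^4 lb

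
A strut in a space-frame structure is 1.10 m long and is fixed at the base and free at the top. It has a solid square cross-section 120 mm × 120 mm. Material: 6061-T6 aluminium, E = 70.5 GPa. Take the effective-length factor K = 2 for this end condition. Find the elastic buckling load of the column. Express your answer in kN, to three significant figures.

I = a⁴/12 = 120⁴/12 = 1.728×10^7 mm⁴
I = 1.728×10^7 mm⁴ = 1.728×10^-5 m⁴
Effective length L_e = K·L = 2 × 1.10 = 2.200 m
P_cr = π²EI / L_e² = π² × 70.5×10⁹ × 1.728×10^-5 / 2.200² = 2.484×10^6 N

P_cr ≈ 2480 kN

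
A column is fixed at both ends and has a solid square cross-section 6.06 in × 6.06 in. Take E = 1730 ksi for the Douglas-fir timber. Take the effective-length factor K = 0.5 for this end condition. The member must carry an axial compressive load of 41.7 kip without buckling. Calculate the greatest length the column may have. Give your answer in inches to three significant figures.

L_max ≈ 429 in

I = a⁴/12 = 6.06⁴/12 = 112.4 in⁴
At the buckling limit P_cr = P = 4.170×10^4 lb
From P_cr = π²EI/(K·L)²:  L = (1/K)·√(π²EI/P_cr) = (1/0.5)·√(π²×1.73×10^6×112.4/4.170×10^4)
L = 429 in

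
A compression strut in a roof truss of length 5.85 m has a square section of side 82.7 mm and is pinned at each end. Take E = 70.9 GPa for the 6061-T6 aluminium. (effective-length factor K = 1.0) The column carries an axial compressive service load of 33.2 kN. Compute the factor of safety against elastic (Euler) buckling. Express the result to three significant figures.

n ≈ 2.40

I = a⁴/12 = 82.7⁴/12 = 3.898×10^6 mm⁴
I = 3.898×10^6 mm⁴ = 3.898×10^-6 m⁴
Effective length L_e = K·L = 1 × 5.85 = 5.850 m
P_cr = π²EI / L_e² = π² × 70.9×10⁹ × 3.898×10^-6 / 5.850² = 7.970×10^4 N
Factor of safety n = P_cr / P = 79.703 / 33.2 = 2.40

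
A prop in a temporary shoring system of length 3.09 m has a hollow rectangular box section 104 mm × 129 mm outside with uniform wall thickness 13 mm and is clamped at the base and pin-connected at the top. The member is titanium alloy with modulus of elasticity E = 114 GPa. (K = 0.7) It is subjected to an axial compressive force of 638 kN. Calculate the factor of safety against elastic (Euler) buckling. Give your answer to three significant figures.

n ≈ 3.02

Inner dimensions: h_i = 129 − 2×13 = 103.0 mm, b_i = 104 − 2×13 = 78.00 mm
Weak-axis I_min = (h_o·b_o³ − h_i·b_i³)/12 with b_o = 104, b_i = 78.00 mm (shorter outer/inner sides).
I_min = (129×104³ − 103.0×78.00³)/12 = 8.019×10^6 mm⁴
I = 8.019×10^6 mm⁴ = 8.019×10^-6 m⁴
Effective length L_e = K·L = 0.7 × 3.09 = 2.163 m
P_cr = π²EI / L_e² = π² × 114×10⁹ × 8.019×10^-6 / 2.163² = 1.928×10^6 N
Factor of safety n = P_cr / P = 1928.5 / 638 = 3.02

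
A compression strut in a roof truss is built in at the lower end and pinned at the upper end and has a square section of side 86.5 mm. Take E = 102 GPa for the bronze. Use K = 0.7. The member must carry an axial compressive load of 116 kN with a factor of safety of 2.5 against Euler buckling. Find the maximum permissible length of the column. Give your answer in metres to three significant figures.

I = a⁴/12 = 86.5⁴/12 = 4.665×10^6 mm⁴
I = 4.665×10^-6 m⁴
Required critical load P_cr = n·P = 2.5 × 116 = 290.0 kN = 2.900×10^5 N
From P_cr = π²EI/(K·L)²:  L = (1/K)·√(π²EI/P_cr) = (1/0.7)·√(π²×1.02×10^11×4.665×10^-6/2.900×10^5)
L = 5.75 m

L_max ≈ 5.75 m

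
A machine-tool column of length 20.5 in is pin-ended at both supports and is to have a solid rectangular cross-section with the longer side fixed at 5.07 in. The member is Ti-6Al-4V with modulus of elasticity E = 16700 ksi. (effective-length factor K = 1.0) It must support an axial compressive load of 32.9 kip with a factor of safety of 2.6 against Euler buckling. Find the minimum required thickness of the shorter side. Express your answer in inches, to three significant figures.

Required P_cr = n·P = 2.6 × 32.9 = 85.54 kip
L_e = K·L = 1 × 20.5 = 20.50 in
Required I = P_cr·L_e²/(π²E) = 8.554×10^4 × 20.50² / (π² × 1.67×10^7) = 0.2181 in⁴
Rectangle, weak axis: I_min = h·b³/12 with h = 5.07 in fixed  ⇒  b = (12I/h)^(1/3) = 0.802 in

b ≈ 0.802 in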